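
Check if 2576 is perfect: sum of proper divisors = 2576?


Proper divisors of 2576: 1, 2, 4, 7, 8, 14, 16, 23, 28, 46, 56, 92, 112, 161, 184, 322, 368, 644, 1288
Sum = 1 + 2 + 4 + 7 + 8 + 14 + 16 + 23 + 28 + 46 + 56 + 92 + 112 + 161 + 184 + 322 + 368 + 644 + 1288 = 3376

No, 2576 is not perfect (3376 ≠ 2576)


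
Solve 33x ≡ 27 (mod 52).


GCD(33, 52) = 1, unique solution
a^(-1) mod 52 = 41
x = 41 * 27 mod 52 = 15

x ≡ 15 (mod 52)


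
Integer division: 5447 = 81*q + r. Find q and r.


5447 = 81 * 67 + 20
Check: 5427 + 20 = 5447

q = 67, r = 20


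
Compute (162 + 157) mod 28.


162 + 157 = 319
319 mod 28 = 11


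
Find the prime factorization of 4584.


4584 / 2 = 2292
2292 / 2 = 1146
1146 / 2 = 573
573 / 3 = 191
191 / 191 = 1
4584 = 2^3 × 3 × 191


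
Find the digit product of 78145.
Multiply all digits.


7 × 8 × 1 × 4 × 5 = 1120


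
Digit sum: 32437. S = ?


3 + 2 + 4 + 3 + 7 = 19


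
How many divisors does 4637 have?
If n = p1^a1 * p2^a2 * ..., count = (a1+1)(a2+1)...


4637 = 4637^1
d(4637) = (1+1) = 2

2 divisors


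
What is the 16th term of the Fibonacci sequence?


Sequence: 1, 1, 2, 3, 5, 8, 13, 21, 34, 55, 89, 144, 233, 377, 610, 987
F(16) = 987


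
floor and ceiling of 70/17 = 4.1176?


70/17 = 4.1176
floor = 4
ceil = 5

floor = 4, ceil = 5


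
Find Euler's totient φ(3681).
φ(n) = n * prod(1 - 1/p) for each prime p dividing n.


3681 = 3^2 × 409
Prime factors: 3, 409
φ(3681) = 3681 × (1-1/3) × (1-1/409)
= 3681 × 2/3 × 408/409 = 2448

φ(3681) = 2448


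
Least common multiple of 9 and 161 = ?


GCD(9, 161) = 1
LCM = 9*161/1 = 1449/1 = 1449

LCM = 1449


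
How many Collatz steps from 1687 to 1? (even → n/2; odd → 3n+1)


1687 → 5062 → 2531 → 7594 → 3797 → 11392 → 5696 → 2848 → 1424 → 712 → 356 → 178 → 89 → 268 → 134 → 67 → 202 → 101 → 304 → 152 → 76 → 38 → 19 → 58 → 29 → 88 → 44 → 22 → 11 → 34 → 17 → 52 → 26 → 13 → 40 → 20 → 10 → 5 → 16 → 8 → 4 → 2 → 1
Total steps = 42

42 steps


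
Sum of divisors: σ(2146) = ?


Divisors of 2146: 1, 2, 29, 37, 58, 74, 1073, 2146
Sum = 1 + 2 + 29 + 37 + 58 + 74 + 1073 + 2146 = 3420

σ(2146) = 3420


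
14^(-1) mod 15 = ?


Use the extended Euclidean algorithm on (15, 14); each row r = 15*s + 14*t:
r=15, s=1, t=0
r=14, s=0, t=1
q=1: r=1, s=1, t=-1   [15*(1) + 14*(-1) = 1]
q=14: r=0, s=-14, t=15   [15*(-14) + 14*(15) = 0]
GCD = 1 with t = -1, so 14*(-1) ≡ 1 (mod 15)
Inverse = -1 mod 15 = 14
Check: 14 * 14 = 196 ≡ 1 (mod 15)

14^(-1) ≡ 14 (mod 15)


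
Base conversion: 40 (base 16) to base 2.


40 (base 16) = 64 (decimal)
64 (decimal) = 1000000 (base 2)


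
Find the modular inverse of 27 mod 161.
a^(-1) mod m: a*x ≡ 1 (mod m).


Use the extended Euclidean algorithm on (161, 27); each row r = 161*s + 27*t:
r=161, s=1, t=0
r=27, s=0, t=1
q=5: r=26, s=1, t=-5   [161*(1) + 27*(-5) = 26]
q=1: r=1, s=-1, t=6   [161*(-1) + 27*(6) = 1]
q=26: r=0, s=27, t=-161   [161*(27) + 27*(-161) = 0]
GCD = 1 with t = 6, so 27*(6) ≡ 1 (mod 161)
Inverse = 6 mod 161 = 6
Check: 27 * 6 = 162 ≡ 1 (mod 161)

27^(-1) ≡ 6 (mod 161)


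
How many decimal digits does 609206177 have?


609206177 has 9 digits in base 10
floor(log10(609206177)) + 1 = floor(8.7848) + 1 = 9

9 digits (base 10)


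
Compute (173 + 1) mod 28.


173 + 1 = 174
174 mod 28 = 6


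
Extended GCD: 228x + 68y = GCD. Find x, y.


Tabular extended Euclidean (each row: r = 228*s + 68*t):
r=228, s=1, t=0
r=68, s=0, t=1
q=3: r=24, s=1, t=-3   [228*(1) + 68*(-3) = 24]
q=2: r=20, s=-2, t=7   [228*(-2) + 68*(7) = 20]
q=1: r=4, s=3, t=-10   [228*(3) + 68*(-10) = 4]
q=5: r=0, s=-17, t=57   [228*(-17) + 68*(57) = 0]
GCD = 4; from the row with r=4: x=3, y=-10
Check: 228*(3) + 68*(-10) = 684 - 680 = 4

GCD = 4, x = 3, y = -10


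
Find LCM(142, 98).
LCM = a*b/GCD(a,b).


GCD(142, 98) = 2
LCM = 142*98/2 = 13916/2 = 6958

LCM = 6958


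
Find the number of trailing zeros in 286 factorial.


floor(286/5) = 57
floor(286/25) = 11
floor(286/125) = 2
Total = 70

70 trailing zeros


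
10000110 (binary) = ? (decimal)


10000110 (base 2) = 134 (decimal)
134 (decimal) = 134 (base 10)


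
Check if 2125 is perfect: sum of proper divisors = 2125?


Proper divisors of 2125: 1, 5, 17, 25, 85, 125, 425
Sum = 1 + 5 + 17 + 25 + 85 + 125 + 425 = 683

No, 2125 is not perfect (683 ≠ 2125)


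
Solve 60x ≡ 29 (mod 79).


GCD(60, 79) = 1, unique solution
a^(-1) mod 79 = 54
x = 54 * 29 mod 79 = 65

x ≡ 65 (mod 79)


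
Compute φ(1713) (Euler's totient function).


1713 = 3 × 571
Prime factors: 3, 571
φ(1713) = 1713 × (1-1/3) × (1-1/571)
= 1713 × 2/3 × 570/571 = 1140

φ(1713) = 1140


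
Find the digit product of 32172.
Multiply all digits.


3 × 2 × 1 × 7 × 2 = 84


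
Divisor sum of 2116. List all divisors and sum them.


Divisors of 2116: 1, 2, 4, 23, 46, 92, 529, 1058, 2116
Sum = 1 + 2 + 4 + 23 + 46 + 92 + 529 + 1058 + 2116 = 3871

σ(2116) = 3871


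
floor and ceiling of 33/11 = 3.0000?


33/11 = 3.0000
floor = 3
ceil = 3

floor = 3, ceil = 3


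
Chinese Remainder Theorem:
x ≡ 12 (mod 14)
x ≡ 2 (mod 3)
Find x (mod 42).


M = 14*3 = 42
M1 = M/14 = 3, M2 = M/3 = 14
M1^(-1) mod 14 = 5, M2^(-1) mod 3 = 2
x = 12*3*5 + 2*14*2 = 236
236 mod 42 = 26
Check: 26 mod 14 = 12 ✓, 26 mod 3 = 2 ✓

x ≡ 26 (mod 42)


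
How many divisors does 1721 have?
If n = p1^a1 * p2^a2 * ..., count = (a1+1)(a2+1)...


1721 = 1721^1
d(1721) = (1+1) = 2

2 divisors


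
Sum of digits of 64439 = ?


6 + 4 + 4 + 3 + 9 = 26


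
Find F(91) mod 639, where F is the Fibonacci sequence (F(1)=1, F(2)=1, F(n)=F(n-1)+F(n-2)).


F(k) mod 639 for k=1..91:
1, 1, 2, 3, 5, 8, 13, 21, 34, 55, 89, 144, 233, 377, 610, 348, 319, 28, 347, 375, 83, 458, 541, 360, 262, 622, 245, 228, 473, 62, 535, 597, 493, 451, 305, 117, 422, 539, 322, 222, 544, 127, 32, 159, 191, 350, 541, 252, 154, 406, 560, 327, 248, 575, 184, 120, 304, 424, 89, 513, 602, 476, 439, 276, 76, 352, 428, 141, 569, 71, 1, 72, 73, 145, 218, 363, 581, 305, 247, 552, 160, 73, 233, 306, 539, 206, 106, 312, 418, 91, 509
F(91) mod 639 = 509


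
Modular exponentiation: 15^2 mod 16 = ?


15^1 mod 16 = 15
15^2 mod 16 = 1


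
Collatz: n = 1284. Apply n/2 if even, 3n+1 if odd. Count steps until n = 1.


1284 → 642 → 321 → 964 → 482 → 241 → 724 → 362 → 181 → 544 → 272 → 136 → 68 → 34 → 17 → 52 → 26 → 13 → 40 → 20 → 10 → 5 → 16 → 8 → 4 → 2 → 1
Total steps = 26

26 steps


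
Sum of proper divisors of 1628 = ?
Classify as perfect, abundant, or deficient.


Proper divisors: 1, 2, 4, 11, 22, 37, 44, 74, 148, 407, 814
Sum = 1 + 2 + 4 + 11 + 22 + 37 + 44 + 74 + 148 + 407 + 814 = 1564
1564 < 1628 → deficient

s(1628) = 1564 (deficient)


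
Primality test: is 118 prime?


118 / 2 = 59 (exact division)
118 is NOT prime.

No, 118 is not prime


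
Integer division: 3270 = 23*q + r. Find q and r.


3270 = 23 * 142 + 4
Check: 3266 + 4 = 3270

q = 142, r = 4


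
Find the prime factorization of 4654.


4654 / 2 = 2327
2327 / 13 = 179
179 / 179 = 1
4654 = 2 × 13 × 179


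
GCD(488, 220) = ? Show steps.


488 = 2 * 220 + 48
220 = 4 * 48 + 28
48 = 1 * 28 + 20
28 = 1 * 20 + 8
20 = 2 * 8 + 4
8 = 2 * 4 + 0
GCD = 4


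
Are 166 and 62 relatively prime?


Euclidean algorithm:
166 = 2 * 62 + 42
62 = 1 * 42 + 20
42 = 2 * 20 + 2
20 = 10 * 2 + 0
GCD(166, 62) = 2

No, not coprime (GCD = 2)


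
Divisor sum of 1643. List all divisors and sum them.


Divisors of 1643: 1, 31, 53, 1643
Sum = 1 + 31 + 53 + 1643 = 1728

σ(1643) = 1728


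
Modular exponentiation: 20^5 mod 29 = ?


20^1 mod 29 = 20
20^2 mod 29 = 23
20^3 mod 29 = 25
20^4 mod 29 = 7
20^5 mod 29 = 24


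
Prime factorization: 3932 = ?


3932 / 2 = 1966
1966 / 2 = 983
983 / 983 = 1
3932 = 2^2 × 983


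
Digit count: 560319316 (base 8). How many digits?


560319316 in base 8 = 4131345524
Number of digits = 10

10 digits (base 8)


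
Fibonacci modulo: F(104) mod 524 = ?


F(k) mod 524 for k=1..104:
1, 1, 2, 3, 5, 8, 13, 21, 34, 55, 89, 144, 233, 377, 86, 463, 25, 488, 513, 477, 466, 419, 361, 256, 93, 349, 442, 267, 185, 452, 113, 41, 154, 195, 349, 20, 369, 389, 234, 99, 333, 432, 241, 149, 390, 15, 405, 420, 301, 197, 498, 171, 145, 316, 461, 253, 190, 443, 109, 28, 137, 165, 302, 467, 245, 188, 433, 97, 6, 103, 109, 212, 321, 9, 330, 339, 145, 484, 105, 65, 170, 235, 405, 116, 521, 113, 110, 223, 333, 32, 365, 397, 238, 111, 349, 460, 285, 221, 506, 203, 185, 388, 49, 437
F(104) mod 524 = 437


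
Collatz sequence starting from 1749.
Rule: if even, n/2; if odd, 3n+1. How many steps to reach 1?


1749 → 5248 → 2624 → 1312 → 656 → 328 → 164 → 82 → 41 → 124 → 62 → 31 → 94 → 47 → 142 → 71 → 214 → 107 → 322 → 161 → 484 → 242 → 121 → 364 → 182 → 91 → 274 → 137 → 412 → 206 → 103 → 310 → 155 → 466 → 233 → 700 → 350 → 175 → 526 → 263 → 790 → 395 → 1186 → 593 → 1780 → 890 → 445 → 1336 → 668 → 334 → 167 → 502 → 251 → 754 → 377 → 1132 → 566 → 283 → 850 → 425 → 1276 → 638 → 319 → 958 → 479 → 1438 → 719 → 2158 → 1079 → 3238 → 1619 → 4858 → 2429 → 7288 → 3644 → 1822 → 911 → 2734 → 1367 → 4102 → 2051 → 6154 → 3077 → 9232 → 4616 → 2308 → 1154 → 577 → 1732 → 866 → 433 → 1300 → 650 → 325 → 976 → 488 → 244 → 122 → 61 → 184 → 92 → 46 → 23 → 70 → 35 → 106 → 53 → 160 → 80 → 40 → 20 → 10 → 5 → 16 → 8 → 4 → 2 → 1
Total steps = 117

117 steps


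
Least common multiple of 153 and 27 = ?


GCD(153, 27) = 9
LCM = 153*27/9 = 4131/9 = 459

LCM = 459


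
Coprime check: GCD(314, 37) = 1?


Euclidean algorithm:
314 = 8 * 37 + 18
37 = 2 * 18 + 1
18 = 18 * 1 + 0
GCD(314, 37) = 1

Yes, coprime (GCD = 1)


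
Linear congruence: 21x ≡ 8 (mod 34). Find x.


GCD(21, 34) = 1, unique solution
a^(-1) mod 34 = 13
x = 13 * 8 mod 34 = 2

x ≡ 2 (mod 34)


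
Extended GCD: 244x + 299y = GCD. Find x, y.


Tabular extended Euclidean (each row: r = 244*s + 299*t):
r=244, s=1, t=0
r=299, s=0, t=1
q=0: r=244, s=1, t=0   [244*(1) + 299*(0) = 244]
q=1: r=55, s=-1, t=1   [244*(-1) + 299*(1) = 55]
q=4: r=24, s=5, t=-4   [244*(5) + 299*(-4) = 24]
q=2: r=7, s=-11, t=9   [244*(-11) + 299*(9) = 7]
q=3: r=3, s=38, t=-31   [244*(38) + 299*(-31) = 3]
q=2: r=1, s=-87, t=71   [244*(-87) + 299*(71) = 1]
q=3: r=0, s=299, t=-244   [244*(299) + 299*(-244) = 0]
GCD = 1; from the row with r=1: x=-87, y=71
Check: 244*(-87) + 299*(71) = -21228 + 21229 = 1

GCD = 1, x = -87, y = 71


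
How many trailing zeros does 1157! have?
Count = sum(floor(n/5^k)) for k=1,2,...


floor(1157/5) = 231
floor(1157/25) = 46
floor(1157/125) = 9
floor(1157/625) = 1
Total = 287

287 trailing zeros


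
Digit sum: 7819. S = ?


7 + 8 + 1 + 9 = 25


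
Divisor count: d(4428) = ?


4428 = 2^2 × 3^3 × 41^1
d(4428) = (2+1) × (3+1) × (1+1) = 24

24 divisors


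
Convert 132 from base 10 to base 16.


132 (base 10) = 132 (decimal)
132 (decimal) = 84 (base 16)


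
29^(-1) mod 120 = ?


Use the extended Euclidean algorithm on (120, 29); each row r = 120*s + 29*t:
r=120, s=1, t=0
r=29, s=0, t=1
q=4: r=4, s=1, t=-4   [120*(1) + 29*(-4) = 4]
q=7: r=1, s=-7, t=29   [120*(-7) + 29*(29) = 1]
q=4: r=0, s=29, t=-120   [120*(29) + 29*(-120) = 0]
GCD = 1 with t = 29, so 29*(29) ≡ 1 (mod 120)
Inverse = 29 mod 120 = 29
Check: 29 * 29 = 841 ≡ 1 (mod 120)

29^(-1) ≡ 29 (mod 120)


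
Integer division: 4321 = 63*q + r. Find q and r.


4321 = 63 * 68 + 37
Check: 4284 + 37 = 4321

q = 68, r = 37


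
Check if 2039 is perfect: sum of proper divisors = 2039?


Proper divisors of 2039: 1
Sum = 1 = 1

No, 2039 is not perfect (1 ≠ 2039)


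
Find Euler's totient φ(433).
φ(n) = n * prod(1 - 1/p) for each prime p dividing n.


433 = 433
Prime factors: 433
φ(433) = 433 × (1-1/433)
= 433 × 432/433 = 432

φ(433) = 432


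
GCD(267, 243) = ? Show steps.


267 = 1 * 243 + 24
243 = 10 * 24 + 3
24 = 8 * 3 + 0
GCD = 3


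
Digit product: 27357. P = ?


2 × 7 × 3 × 5 × 7 = 1470


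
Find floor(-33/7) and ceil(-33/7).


-33/7 = -4.7143
floor = -5
ceil = -4

floor = -5, ceil = -4


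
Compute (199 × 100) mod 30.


199 × 100 = 19900
19900 mod 30 = 10


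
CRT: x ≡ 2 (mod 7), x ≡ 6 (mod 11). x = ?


M = 7*11 = 77
M1 = M/7 = 11, M2 = M/11 = 7
M1^(-1) mod 7 = 2, M2^(-1) mod 11 = 8
x = 2*11*2 + 6*7*8 = 380
380 mod 77 = 72
Check: 72 mod 7 = 2 ✓, 72 mod 11 = 6 ✓

x ≡ 72 (mod 77)


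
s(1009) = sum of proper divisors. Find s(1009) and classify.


Proper divisors: 1
Sum = 1 = 1
1 < 1009 → deficient

s(1009) = 1 (deficient)


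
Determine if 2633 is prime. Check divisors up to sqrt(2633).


Check divisors up to sqrt(2633) = 51.3128
No divisors found.
2633 is prime.

Yes, 2633 is prime


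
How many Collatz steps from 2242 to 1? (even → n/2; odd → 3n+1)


2242 → 1121 → 3364 → 1682 → 841 → 2524 → 1262 → 631 → 1894 → 947 → 2842 → 1421 → 4264 → 2132 → 1066 → 533 → 1600 → 800 → 400 → 200 → 100 → 50 → 25 → 76 → 38 → 19 → 58 → 29 → 88 → 44 → 22 → 11 → 34 → 17 → 52 → 26 → 13 → 40 → 20 → 10 → 5 → 16 → 8 → 4 → 2 → 1
Total steps = 45

45 steps


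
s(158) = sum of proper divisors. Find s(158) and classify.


Proper divisors: 1, 2, 79
Sum = 1 + 2 + 79 = 82
82 < 158 → deficient

s(158) = 82 (deficient)


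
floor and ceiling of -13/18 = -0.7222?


-13/18 = -0.7222
floor = -1
ceil = 0

floor = -1, ceil = 0


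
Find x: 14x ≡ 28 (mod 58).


GCD(14, 58) = 2 divides 28
Divide: 7x ≡ 14 (mod 29)
x ≡ 2 (mod 29)


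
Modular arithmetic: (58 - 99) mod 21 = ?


58 - 99 = -41
-41 mod 21 = 1


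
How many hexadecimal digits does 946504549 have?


946504549 in base 16 = 386A8365
Number of digits = 8

8 digits (base 16)


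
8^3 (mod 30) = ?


8^1 mod 30 = 8
8^2 mod 30 = 4
8^3 mod 30 = 2


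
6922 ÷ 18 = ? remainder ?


6922 = 18 * 384 + 10
Check: 6912 + 10 = 6922

q = 384, r = 10


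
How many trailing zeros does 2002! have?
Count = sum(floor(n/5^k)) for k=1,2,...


floor(2002/5) = 400
floor(2002/25) = 80
floor(2002/125) = 16
floor(2002/625) = 3
Total = 499

499 trailing zeros


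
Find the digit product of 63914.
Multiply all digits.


6 × 3 × 9 × 1 × 4 = 648


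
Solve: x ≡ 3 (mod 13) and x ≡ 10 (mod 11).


M = 13*11 = 143
M1 = M/13 = 11, M2 = M/11 = 13
M1^(-1) mod 13 = 6, M2^(-1) mod 11 = 6
x = 3*11*6 + 10*13*6 = 978
978 mod 143 = 120
Check: 120 mod 13 = 3 ✓, 120 mod 11 = 10 ✓

x ≡ 120 (mod 143)


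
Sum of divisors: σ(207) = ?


Divisors of 207: 1, 3, 9, 23, 69, 207
Sum = 1 + 3 + 9 + 23 + 69 + 207 = 312

σ(207) = 312


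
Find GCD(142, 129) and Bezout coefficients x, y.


Tabular extended Euclidean (each row: r = 142*s + 129*t):
r=142, s=1, t=0
r=129, s=0, t=1
q=1: r=13, s=1, t=-1   [142*(1) + 129*(-1) = 13]
q=9: r=12, s=-9, t=10   [142*(-9) + 129*(10) = 12]
q=1: r=1, s=10, t=-11   [142*(10) + 129*(-11) = 1]
q=12: r=0, s=-129, t=142   [142*(-129) + 129*(142) = 0]
GCD = 1; from the row with r=1: x=10, y=-11
Check: 142*(10) + 129*(-11) = 1420 - 1419 = 1

GCD = 1, x = 10, y = -11


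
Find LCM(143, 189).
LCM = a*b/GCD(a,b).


GCD(143, 189) = 1
LCM = 143*189/1 = 27027/1 = 27027

LCM = 27027


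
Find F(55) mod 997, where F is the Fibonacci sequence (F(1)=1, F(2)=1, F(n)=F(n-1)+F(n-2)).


F(k) mod 997 for k=1..55:
1, 1, 2, 3, 5, 8, 13, 21, 34, 55, 89, 144, 233, 377, 610, 987, 600, 590, 193, 783, 976, 762, 741, 506, 250, 756, 9, 765, 774, 542, 319, 861, 183, 47, 230, 277, 507, 784, 294, 81, 375, 456, 831, 290, 124, 414, 538, 952, 493, 448, 941, 392, 336, 728, 67
F(55) mod 997 = 67


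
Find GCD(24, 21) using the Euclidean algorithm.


24 = 1 * 21 + 3
21 = 7 * 3 + 0
GCD = 3


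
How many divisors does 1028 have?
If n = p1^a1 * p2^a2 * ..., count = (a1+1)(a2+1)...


1028 = 2^2 × 257^1
d(1028) = (2+1) × (1+1) = 6

6 divisors


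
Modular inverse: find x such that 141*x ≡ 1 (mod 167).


Use the extended Euclidean algorithm on (167, 141); each row r = 167*s + 141*t:
r=167, s=1, t=0
r=141, s=0, t=1
q=1: r=26, s=1, t=-1   [167*(1) + 141*(-1) = 26]
q=5: r=11, s=-5, t=6   [167*(-5) + 141*(6) = 11]
q=2: r=4, s=11, t=-13   [167*(11) + 141*(-13) = 4]
q=2: r=3, s=-27, t=32   [167*(-27) + 141*(32) = 3]
q=1: r=1, s=38, t=-45   [167*(38) + 141*(-45) = 1]
q=3: r=0, s=-141, t=167   [167*(-141) + 141*(167) = 0]
GCD = 1 with t = -45, so 141*(-45) ≡ 1 (mod 167)
Inverse = -45 mod 167 = 122
Check: 141 * 122 = 17202 ≡ 1 (mod 167)

141^(-1) ≡ 122 (mod 167)


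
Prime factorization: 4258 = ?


4258 / 2 = 2129
2129 / 2129 = 1
4258 = 2 × 2129


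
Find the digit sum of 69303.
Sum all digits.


6 + 9 + 3 + 0 + 3 = 21


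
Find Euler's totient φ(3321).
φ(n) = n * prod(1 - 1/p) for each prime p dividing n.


3321 = 3^4 × 41
Prime factors: 3, 41
φ(3321) = 3321 × (1-1/3) × (1-1/41)
= 3321 × 2/3 × 40/41 = 2160

φ(3321) = 2160


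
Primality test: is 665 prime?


665 / 5 = 133 (exact division)
665 is NOT prime.

No, 665 is not prime


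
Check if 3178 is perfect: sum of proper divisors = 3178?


Proper divisors of 3178: 1, 2, 7, 14, 227, 454, 1589
Sum = 1 + 2 + 7 + 14 + 227 + 454 + 1589 = 2294

No, 3178 is not perfect (2294 ≠ 3178)


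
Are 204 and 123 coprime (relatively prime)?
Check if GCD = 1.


Euclidean algorithm:
204 = 1 * 123 + 81
123 = 1 * 81 + 42
81 = 1 * 42 + 39
42 = 1 * 39 + 3
39 = 13 * 3 + 0
GCD(204, 123) = 3

No, not coprime (GCD = 3)


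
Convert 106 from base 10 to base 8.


106 (base 10) = 106 (decimal)
106 (decimal) = 152 (base 8)


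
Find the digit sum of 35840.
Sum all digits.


3 + 5 + 8 + 4 + 0 = 20


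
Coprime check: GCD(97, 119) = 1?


Euclidean algorithm:
119 = 1 * 97 + 22
97 = 4 * 22 + 9
22 = 2 * 9 + 4
9 = 2 * 4 + 1
4 = 4 * 1 + 0
GCD(97, 119) = 1

Yes, coprime (GCD = 1)


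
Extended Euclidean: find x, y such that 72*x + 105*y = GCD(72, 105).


Tabular extended Euclidean (each row: r = 72*s + 105*t):
r=72, s=1, t=0
r=105, s=0, t=1
q=0: r=72, s=1, t=0   [72*(1) + 105*(0) = 72]
q=1: r=33, s=-1, t=1   [72*(-1) + 105*(1) = 33]
q=2: r=6, s=3, t=-2   [72*(3) + 105*(-2) = 6]
q=5: r=3, s=-16, t=11   [72*(-16) + 105*(11) = 3]
q=2: r=0, s=35, t=-24   [72*(35) + 105*(-24) = 0]
GCD = 3; from the row with r=3: x=-16, y=11
Check: 72*(-16) + 105*(11) = -1152 + 1155 = 3

GCD = 3, x = -16, y = 11


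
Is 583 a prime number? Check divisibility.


583 / 11 = 53 (exact division)
583 is NOT prime.

No, 583 is not prime


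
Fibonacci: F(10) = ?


Sequence: 1, 1, 2, 3, 5, 8, 13, 21, 34, 55
F(10) = 55


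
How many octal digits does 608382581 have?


608382581 in base 8 = 4420627165
Number of digits = 10

10 digits (base 8)


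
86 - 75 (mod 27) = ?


86 - 75 = 11
11 mod 27 = 11


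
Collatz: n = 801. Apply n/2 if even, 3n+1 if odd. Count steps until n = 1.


801 → 2404 → 1202 → 601 → 1804 → 902 → 451 → 1354 → 677 → 2032 → 1016 → 508 → 254 → 127 → 382 → 191 → 574 → 287 → 862 → 431 → 1294 → 647 → 1942 → 971 → 2914 → 1457 → 4372 → 2186 → 1093 → 3280 → 1640 → 820 → 410 → 205 → 616 → 308 → 154 → 77 → 232 → 116 → 58 → 29 → 88 → 44 → 22 → 11 → 34 → 17 → 52 → 26 → 13 → 40 → 20 → 10 → 5 → 16 → 8 → 4 → 2 → 1
Total steps = 59

59 steps


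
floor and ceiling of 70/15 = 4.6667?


70/15 = 4.6667
floor = 4
ceil = 5

floor = 4, ceil = 5


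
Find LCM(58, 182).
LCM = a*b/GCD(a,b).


GCD(58, 182) = 2
LCM = 58*182/2 = 10556/2 = 5278

LCM = 5278


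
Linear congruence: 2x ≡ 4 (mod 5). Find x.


GCD(2, 5) = 1, unique solution
a^(-1) mod 5 = 3
x = 3 * 4 mod 5 = 2

x ≡ 2 (mod 5)


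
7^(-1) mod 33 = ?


Use the extended Euclidean algorithm on (33, 7); each row r = 33*s + 7*t:
r=33, s=1, t=0
r=7, s=0, t=1
q=4: r=5, s=1, t=-4   [33*(1) + 7*(-4) = 5]
q=1: r=2, s=-1, t=5   [33*(-1) + 7*(5) = 2]
q=2: r=1, s=3, t=-14   [33*(3) + 7*(-14) = 1]
q=2: r=0, s=-7, t=33   [33*(-7) + 7*(33) = 0]
GCD = 1 with t = -14, so 7*(-14) ≡ 1 (mod 33)
Inverse = -14 mod 33 = 19
Check: 7 * 19 = 133 ≡ 1 (mod 33)

7^(-1) ≡ 19 (mod 33)


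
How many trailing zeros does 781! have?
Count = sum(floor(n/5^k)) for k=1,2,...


floor(781/5) = 156
floor(781/25) = 31
floor(781/125) = 6
floor(781/625) = 1
Total = 194

194 trailing zeros


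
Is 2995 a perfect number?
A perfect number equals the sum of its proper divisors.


Proper divisors of 2995: 1, 5, 599
Sum = 1 + 5 + 599 = 605

No, 2995 is not perfect (605 ≠ 2995)


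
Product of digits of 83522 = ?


8 × 3 × 5 × 2 × 2 = 480


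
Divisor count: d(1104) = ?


1104 = 2^4 × 3^1 × 23^1
d(1104) = (4+1) × (1+1) × (1+1) = 20

20 divisors


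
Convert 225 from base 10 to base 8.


225 (base 10) = 225 (decimal)
225 (decimal) = 341 (base 8)


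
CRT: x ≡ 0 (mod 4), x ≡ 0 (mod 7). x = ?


M = 4*7 = 28
M1 = M/4 = 7, M2 = M/7 = 4
M1^(-1) mod 4 = 3, M2^(-1) mod 7 = 2
x = 0*7*3 + 0*4*2 = 0
0 mod 28 = 0
Check: 0 mod 4 = 0 ✓, 0 mod 7 = 0 ✓

x ≡ 0 (mod 28)


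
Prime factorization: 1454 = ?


1454 / 2 = 727
727 / 727 = 1
1454 = 2 × 727


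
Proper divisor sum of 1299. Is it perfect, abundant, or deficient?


Proper divisors: 1, 3, 433
Sum = 1 + 3 + 433 = 437
437 < 1299 → deficient

s(1299) = 437 (deficient)


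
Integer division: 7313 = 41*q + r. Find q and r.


7313 = 41 * 178 + 15
Check: 7298 + 15 = 7313

q = 178, r = 15


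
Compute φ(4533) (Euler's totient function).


4533 = 3 × 1511
Prime factors: 3, 1511
φ(4533) = 4533 × (1-1/3) × (1-1/1511)
= 4533 × 2/3 × 1510/1511 = 3020

φ(4533) = 3020


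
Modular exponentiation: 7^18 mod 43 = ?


7^1 mod 43 = 7
7^2 mod 43 = 6
7^3 mod 43 = 42
7^4 mod 43 = 36
7^5 mod 43 = 37
7^6 mod 43 = 1
7^7 mod 43 = 7
7^8 mod 43 = 6
7^9 mod 43 = 42
7^10 mod 43 = 36
7^11 mod 43 = 37
7^12 mod 43 = 1
7^13 mod 43 = 7
7^14 mod 43 = 6
7^15 mod 43 = 42
7^16 mod 43 = 36
7^17 mod 43 = 37
7^18 mod 43 = 1


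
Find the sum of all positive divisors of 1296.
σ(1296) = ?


Divisors of 1296: 1, 2, 3, 4, 6, 8, 9, 12, 16, 18, 24, 27, 36, 48, 54, 72, 81, 108, 144, 162, 216, 324, 432, 648, 1296
Sum = 1 + 2 + 3 + 4 + 6 + 8 + 9 + 12 + 16 + 18 + 24 + 27 + 36 + 48 + 54 + 72 + 81 + 108 + 144 + 162 + 216 + 324 + 432 + 648 + 1296 = 3751

σ(1296) = 3751


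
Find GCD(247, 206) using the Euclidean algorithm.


247 = 1 * 206 + 41
206 = 5 * 41 + 1
41 = 41 * 1 + 0
GCD = 1


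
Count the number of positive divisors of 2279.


2279 = 43^1 × 53^1
d(2279) = (1+1) × (1+1) = 4

4 divisors


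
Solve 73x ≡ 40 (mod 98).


GCD(73, 98) = 1, unique solution
a^(-1) mod 98 = 47
x = 47 * 40 mod 98 = 18

x ≡ 18 (mod 98)


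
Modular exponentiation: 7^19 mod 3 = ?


7^1 mod 3 = 1
7^2 mod 3 = 1
7^3 mod 3 = 1
7^4 mod 3 = 1
7^5 mod 3 = 1
7^6 mod 3 = 1
7^7 mod 3 = 1
7^8 mod 3 = 1
7^9 mod 3 = 1
7^10 mod 3 = 1
7^11 mod 3 = 1
7^12 mod 3 = 1
7^13 mod 3 = 1
7^14 mod 3 = 1
7^15 mod 3 = 1
7^16 mod 3 = 1
7^17 mod 3 = 1
7^18 mod 3 = 1
7^19 mod 3 = 1


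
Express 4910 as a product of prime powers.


4910 / 2 = 2455
2455 / 5 = 491
491 / 491 = 1
4910 = 2 × 5 × 491


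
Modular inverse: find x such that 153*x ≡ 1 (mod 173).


Use the extended Euclidean algorithm on (173, 153); each row r = 173*s + 153*t:
r=173, s=1, t=0
r=153, s=0, t=1
q=1: r=20, s=1, t=-1   [173*(1) + 153*(-1) = 20]
q=7: r=13, s=-7, t=8   [173*(-7) + 153*(8) = 13]
q=1: r=7, s=8, t=-9   [173*(8) + 153*(-9) = 7]
q=1: r=6, s=-15, t=17   [173*(-15) + 153*(17) = 6]
q=1: r=1, s=23, t=-26   [173*(23) + 153*(-26) = 1]
q=6: r=0, s=-153, t=173   [173*(-153) + 153*(173) = 0]
GCD = 1 with t = -26, so 153*(-26) ≡ 1 (mod 173)
Inverse = -26 mod 173 = 147
Check: 153 * 147 = 22491 ≡ 1 (mod 173)

153^(-1) ≡ 147 (mod 173)


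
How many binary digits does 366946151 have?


366946151 in base 2 = 10101110111110010011101100111
Number of digits = 29

29 digits (base 2)


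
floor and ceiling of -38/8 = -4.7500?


-38/8 = -4.7500
floor = -5
ceil = -4

floor = -5, ceil = -4


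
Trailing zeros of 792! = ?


floor(792/5) = 158
floor(792/25) = 31
floor(792/125) = 6
floor(792/625) = 1
Total = 196

196 trailing zeros


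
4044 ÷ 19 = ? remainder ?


4044 = 19 * 212 + 16
Check: 4028 + 16 = 4044

q = 212, r = 16


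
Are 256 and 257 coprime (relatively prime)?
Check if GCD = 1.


Euclidean algorithm:
257 = 1 * 256 + 1
256 = 256 * 1 + 0
GCD(256, 257) = 1

Yes, coprime (GCD = 1)


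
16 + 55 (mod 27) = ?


16 + 55 = 71
71 mod 27 = 17


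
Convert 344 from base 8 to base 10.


344 (base 8) = 228 (decimal)
228 (decimal) = 228 (base 10)


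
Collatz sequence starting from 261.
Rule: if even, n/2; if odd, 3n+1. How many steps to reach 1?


261 → 784 → 392 → 196 → 98 → 49 → 148 → 74 → 37 → 112 → 56 → 28 → 14 → 7 → 22 → 11 → 34 → 17 → 52 → 26 → 13 → 40 → 20 → 10 → 5 → 16 → 8 → 4 → 2 → 1
Total steps = 29

29 steps


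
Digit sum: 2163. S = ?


2 + 1 + 6 + 3 = 12


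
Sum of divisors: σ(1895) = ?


Divisors of 1895: 1, 5, 379, 1895
Sum = 1 + 5 + 379 + 1895 = 2280

σ(1895) = 2280


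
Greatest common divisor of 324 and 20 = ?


324 = 16 * 20 + 4
20 = 5 * 4 + 0
GCD = 4


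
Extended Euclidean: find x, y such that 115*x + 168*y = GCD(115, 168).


Tabular extended Euclidean (each row: r = 115*s + 168*t):
r=115, s=1, t=0
r=168, s=0, t=1
q=0: r=115, s=1, t=0   [115*(1) + 168*(0) = 115]
q=1: r=53, s=-1, t=1   [115*(-1) + 168*(1) = 53]
q=2: r=9, s=3, t=-2   [115*(3) + 168*(-2) = 9]
q=5: r=8, s=-16, t=11   [115*(-16) + 168*(11) = 8]
q=1: r=1, s=19, t=-13   [115*(19) + 168*(-13) = 1]
q=8: r=0, s=-168, t=115   [115*(-168) + 168*(115) = 0]
GCD = 1; from the row with r=1: x=19, y=-13
Check: 115*(19) + 168*(-13) = 2185 - 2184 = 1

GCD = 1, x = 19, y = -13


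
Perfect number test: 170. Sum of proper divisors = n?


Proper divisors of 170: 1, 2, 5, 10, 17, 34, 85
Sum = 1 + 2 + 5 + 10 + 17 + 34 + 85 = 154

No, 170 is not perfect (154 ≠ 170)


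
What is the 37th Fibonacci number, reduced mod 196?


F(k) mod 196 for k=1..37:
1, 1, 2, 3, 5, 8, 13, 21, 34, 55, 89, 144, 37, 181, 22, 7, 29, 36, 65, 101, 166, 71, 41, 112, 153, 69, 26, 95, 121, 20, 141, 161, 106, 71, 177, 52, 33
F(37) mod 196 = 33


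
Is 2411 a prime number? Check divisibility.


Check divisors up to sqrt(2411) = 49.1019
No divisors found.
2411 is prime.

Yes, 2411 is prime


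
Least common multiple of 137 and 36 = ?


GCD(137, 36) = 1
LCM = 137*36/1 = 4932/1 = 4932

LCM = 4932


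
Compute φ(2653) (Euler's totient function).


2653 = 7 × 379
Prime factors: 7, 379
φ(2653) = 2653 × (1-1/7) × (1-1/379)
= 2653 × 6/7 × 378/379 = 2268

φ(2653) = 2268


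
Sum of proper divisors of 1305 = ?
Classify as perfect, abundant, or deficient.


Proper divisors: 1, 3, 5, 9, 15, 29, 45, 87, 145, 261, 435
Sum = 1 + 3 + 5 + 9 + 15 + 29 + 45 + 87 + 145 + 261 + 435 = 1035
1035 < 1305 → deficient

s(1305) = 1035 (deficient)


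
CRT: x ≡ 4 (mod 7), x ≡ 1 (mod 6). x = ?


M = 7*6 = 42
M1 = M/7 = 6, M2 = M/6 = 7
M1^(-1) mod 7 = 6, M2^(-1) mod 6 = 1
x = 4*6*6 + 1*7*1 = 151
151 mod 42 = 25
Check: 25 mod 7 = 4 ✓, 25 mod 6 = 1 ✓

x ≡ 25 (mod 42)


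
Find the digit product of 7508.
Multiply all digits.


7 × 5 × 0 × 8 = 0


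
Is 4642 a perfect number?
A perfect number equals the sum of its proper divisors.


Proper divisors of 4642: 1, 2, 11, 22, 211, 422, 2321
Sum = 1 + 2 + 11 + 22 + 211 + 422 + 2321 = 2990

No, 4642 is not perfect (2990 ≠ 4642)


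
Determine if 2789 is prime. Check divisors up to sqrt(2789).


Check divisors up to sqrt(2789) = 52.8110
No divisors found.
2789 is prime.

Yes, 2789 is prime


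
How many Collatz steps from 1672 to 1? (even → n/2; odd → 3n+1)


1672 → 836 → 418 → 209 → 628 → 314 → 157 → 472 → 236 → 118 → 59 → 178 → 89 → 268 → 134 → 67 → 202 → 101 → 304 → 152 → 76 → 38 → 19 → 58 → 29 → 88 → 44 → 22 → 11 → 34 → 17 → 52 → 26 → 13 → 40 → 20 → 10 → 5 → 16 → 8 → 4 → 2 → 1
Total steps = 42

42 steps


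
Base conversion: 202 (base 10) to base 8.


202 (base 10) = 202 (decimal)
202 (decimal) = 312 (base 8)


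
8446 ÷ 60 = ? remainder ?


8446 = 60 * 140 + 46
Check: 8400 + 46 = 8446

q = 140, r = 46


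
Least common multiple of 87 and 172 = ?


GCD(87, 172) = 1
LCM = 87*172/1 = 14964/1 = 14964

LCM = 14964


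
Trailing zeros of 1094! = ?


floor(1094/5) = 218
floor(1094/25) = 43
floor(1094/125) = 8
floor(1094/625) = 1
Total = 270

270 trailing zeros


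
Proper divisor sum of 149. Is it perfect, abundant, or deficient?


Proper divisors: 1
Sum = 1 = 1
1 < 149 → deficient

s(149) = 1 (deficient)


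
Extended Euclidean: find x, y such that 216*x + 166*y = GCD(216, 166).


Tabular extended Euclidean (each row: r = 216*s + 166*t):
r=216, s=1, t=0
r=166, s=0, t=1
q=1: r=50, s=1, t=-1   [216*(1) + 166*(-1) = 50]
q=3: r=16, s=-3, t=4   [216*(-3) + 166*(4) = 16]
q=3: r=2, s=10, t=-13   [216*(10) + 166*(-13) = 2]
q=8: r=0, s=-83, t=108   [216*(-83) + 166*(108) = 0]
GCD = 2; from the row with r=2: x=10, y=-13
Check: 216*(10) + 166*(-13) = 2160 - 2158 = 2

GCD = 2, x = 10, y = -13


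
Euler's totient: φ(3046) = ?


3046 = 2 × 1523
Prime factors: 2, 1523
φ(3046) = 3046 × (1-1/2) × (1-1/1523)
= 3046 × 1/2 × 1522/1523 = 1522

φ(3046) = 1522


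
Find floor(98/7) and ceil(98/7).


98/7 = 14.0000
floor = 14
ceil = 14

floor = 14, ceil = 14


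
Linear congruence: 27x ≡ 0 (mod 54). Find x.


GCD(27, 54) = 27 divides 0
Divide: 1x ≡ 0 (mod 2)
x ≡ 0 (mod 2)


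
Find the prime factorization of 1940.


1940 / 2 = 970
970 / 2 = 485
485 / 5 = 97
97 / 97 = 1
1940 = 2^2 × 5 × 97


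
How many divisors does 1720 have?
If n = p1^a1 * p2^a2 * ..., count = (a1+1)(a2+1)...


1720 = 2^3 × 5^1 × 43^1
d(1720) = (3+1) × (1+1) × (1+1) = 16

16 divisors


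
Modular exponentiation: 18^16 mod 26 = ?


18^1 mod 26 = 18
18^2 mod 26 = 12
18^3 mod 26 = 8
18^4 mod 26 = 14
18^5 mod 26 = 18
18^6 mod 26 = 12
18^7 mod 26 = 8
18^8 mod 26 = 14
18^9 mod 26 = 18
18^10 mod 26 = 12
18^11 mod 26 = 8
18^12 mod 26 = 14
18^13 mod 26 = 18
18^14 mod 26 = 12
18^15 mod 26 = 8
18^16 mod 26 = 14


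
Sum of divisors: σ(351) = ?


Divisors of 351: 1, 3, 9, 13, 27, 39, 117, 351
Sum = 1 + 3 + 9 + 13 + 27 + 39 + 117 + 351 = 560

σ(351) = 560


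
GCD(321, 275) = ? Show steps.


321 = 1 * 275 + 46
275 = 5 * 46 + 45
46 = 1 * 45 + 1
45 = 45 * 1 + 0
GCD = 1


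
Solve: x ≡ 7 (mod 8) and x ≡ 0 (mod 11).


M = 8*11 = 88
M1 = M/8 = 11, M2 = M/11 = 8
M1^(-1) mod 8 = 3, M2^(-1) mod 11 = 7
x = 7*11*3 + 0*8*7 = 231
231 mod 88 = 55
Check: 55 mod 8 = 7 ✓, 55 mod 11 = 0 ✓

x ≡ 55 (mod 88)


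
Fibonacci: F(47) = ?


Sequence: 1, 1, 2, 3, 5, 8, 13, 21, 34, 55, 89, 144, 233, 377, 610, 987, 1597, 2584, 4181, 6765, 10946, 17711, 28657, 46368, 75025, 121393, 196418, 317811, 514229, 832040, 1346269, 2178309, 3524578, 5702887, 9227465, 14930352, 24157817, 39088169, 63245986, 102334155, 165580141, 267914296, 433494437, 701408733, 1134903170, 1836311903, 2971215073
F(47) = 2971215073


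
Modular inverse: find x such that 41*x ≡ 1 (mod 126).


Use the extended Euclidean algorithm on (126, 41); each row r = 126*s + 41*t:
r=126, s=1, t=0
r=41, s=0, t=1
q=3: r=3, s=1, t=-3   [126*(1) + 41*(-3) = 3]
q=13: r=2, s=-13, t=40   [126*(-13) + 41*(40) = 2]
q=1: r=1, s=14, t=-43   [126*(14) + 41*(-43) = 1]
q=2: r=0, s=-41, t=126   [126*(-41) + 41*(126) = 0]
GCD = 1 with t = -43, so 41*(-43) ≡ 1 (mod 126)
Inverse = -43 mod 126 = 83
Check: 41 * 83 = 3403 ≡ 1 (mod 126)

41^(-1) ≡ 83 (mod 126)


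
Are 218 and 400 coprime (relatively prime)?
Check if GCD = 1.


Euclidean algorithm:
400 = 1 * 218 + 182
218 = 1 * 182 + 36
182 = 5 * 36 + 2
36 = 18 * 2 + 0
GCD(218, 400) = 2

No, not coprime (GCD = 2)


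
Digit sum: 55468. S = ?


5 + 5 + 4 + 6 + 8 = 28


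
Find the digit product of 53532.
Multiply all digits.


5 × 3 × 5 × 3 × 2 = 450


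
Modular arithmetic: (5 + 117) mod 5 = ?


5 + 117 = 122
122 mod 5 = 2


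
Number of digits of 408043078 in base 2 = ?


408043078 in base 2 = 11000010100100011111001000110
Number of digits = 29

29 digits (base 2)


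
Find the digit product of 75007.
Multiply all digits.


7 × 5 × 0 × 0 × 7 = 0


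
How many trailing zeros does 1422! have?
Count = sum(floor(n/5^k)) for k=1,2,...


floor(1422/5) = 284
floor(1422/25) = 56
floor(1422/125) = 11
floor(1422/625) = 2
Total = 353

353 trailing zeros


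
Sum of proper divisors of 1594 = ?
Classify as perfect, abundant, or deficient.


Proper divisors: 1, 2, 797
Sum = 1 + 2 + 797 = 800
800 < 1594 → deficient

s(1594) = 800 (deficient)


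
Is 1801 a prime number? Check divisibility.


Check divisors up to sqrt(1801) = 42.4382
No divisors found.
1801 is prime.

Yes, 1801 is prime


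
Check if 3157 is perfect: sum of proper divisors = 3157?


Proper divisors of 3157: 1, 7, 11, 41, 77, 287, 451
Sum = 1 + 7 + 11 + 41 + 77 + 287 + 451 = 875

No, 3157 is not perfect (875 ≠ 3157)


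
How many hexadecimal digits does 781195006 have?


781195006 in base 16 = 2E9016FE
Number of digits = 8

8 digits (base 16)


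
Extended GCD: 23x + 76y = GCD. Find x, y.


Tabular extended Euclidean (each row: r = 23*s + 76*t):
r=23, s=1, t=0
r=76, s=0, t=1
q=0: r=23, s=1, t=0   [23*(1) + 76*(0) = 23]
q=3: r=7, s=-3, t=1   [23*(-3) + 76*(1) = 7]
q=3: r=2, s=10, t=-3   [23*(10) + 76*(-3) = 2]
q=3: r=1, s=-33, t=10   [23*(-33) + 76*(10) = 1]
q=2: r=0, s=76, t=-23   [23*(76) + 76*(-23) = 0]
GCD = 1; from the row with r=1: x=-33, y=10
Check: 23*(-33) + 76*(10) = -759 + 760 = 1

GCD = 1, x = -33, y = 10


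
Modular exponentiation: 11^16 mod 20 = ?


11^1 mod 20 = 11
11^2 mod 20 = 1
11^3 mod 20 = 11
11^4 mod 20 = 1
11^5 mod 20 = 11
11^6 mod 20 = 1
11^7 mod 20 = 11
11^8 mod 20 = 1
11^9 mod 20 = 11
11^10 mod 20 = 1
11^11 mod 20 = 11
11^12 mod 20 = 1
11^13 mod 20 = 11
11^14 mod 20 = 1
11^15 mod 20 = 11
11^16 mod 20 = 1


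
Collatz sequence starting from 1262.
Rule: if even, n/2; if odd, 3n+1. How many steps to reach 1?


1262 → 631 → 1894 → 947 → 2842 → 1421 → 4264 → 2132 → 1066 → 533 → 1600 → 800 → 400 → 200 → 100 → 50 → 25 → 76 → 38 → 19 → 58 → 29 → 88 → 44 → 22 → 11 → 34 → 17 → 52 → 26 → 13 → 40 → 20 → 10 → 5 → 16 → 8 → 4 → 2 → 1
Total steps = 39

39 steps


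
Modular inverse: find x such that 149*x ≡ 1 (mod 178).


Use the extended Euclidean algorithm on (178, 149); each row r = 178*s + 149*t:
r=178, s=1, t=0
r=149, s=0, t=1
q=1: r=29, s=1, t=-1   [178*(1) + 149*(-1) = 29]
q=5: r=4, s=-5, t=6   [178*(-5) + 149*(6) = 4]
q=7: r=1, s=36, t=-43   [178*(36) + 149*(-43) = 1]
q=4: r=0, s=-149, t=178   [178*(-149) + 149*(178) = 0]
GCD = 1 with t = -43, so 149*(-43) ≡ 1 (mod 178)
Inverse = -43 mod 178 = 135
Check: 149 * 135 = 20115 ≡ 1 (mod 178)

149^(-1) ≡ 135 (mod 178)


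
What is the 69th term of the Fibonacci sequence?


Sequence: 1, 1, 2, 3, 5, 8, 13, 21, 34, 55, 89, 144, 233, 377, 610, 987, 1597, 2584, 4181, 6765, 10946, 17711, 28657, 46368, 75025, 121393, 196418, 317811, 514229, 832040, 1346269, 2178309, 3524578, 5702887, 9227465, 14930352, 24157817, 39088169, 63245986, 102334155, 165580141, 267914296, 433494437, 701408733, 1134903170, 1836311903, 2971215073, 4807526976, 7778742049, 12586269025, 20365011074, 32951280099, 53316291173, 86267571272, 139583862445, 225851433717, 365435296162, 591286729879, 956722026041, 1548008755920, 2504730781961, 4052739537881, 6557470319842, 10610209857723, 17167680177565, 27777890035288, 44945570212853, 72723460248141, 117669030460994
F(69) = 117669030460994


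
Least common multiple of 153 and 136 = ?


GCD(153, 136) = 17
LCM = 153*136/17 = 20808/17 = 1224

LCM = 1224


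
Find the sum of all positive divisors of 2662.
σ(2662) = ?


Divisors of 2662: 1, 2, 11, 22, 121, 242, 1331, 2662
Sum = 1 + 2 + 11 + 22 + 121 + 242 + 1331 + 2662 = 4392

σ(2662) = 4392


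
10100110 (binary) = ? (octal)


10100110 (base 2) = 166 (decimal)
166 (decimal) = 246 (base 8)


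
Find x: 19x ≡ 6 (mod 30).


GCD(19, 30) = 1, unique solution
a^(-1) mod 30 = 19
x = 19 * 6 mod 30 = 24

x ≡ 24 (mod 30)


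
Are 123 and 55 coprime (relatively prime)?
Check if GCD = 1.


Euclidean algorithm:
123 = 2 * 55 + 13
55 = 4 * 13 + 3
13 = 4 * 3 + 1
3 = 3 * 1 + 0
GCD(123, 55) = 1

Yes, coprime (GCD = 1)


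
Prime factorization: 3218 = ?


3218 / 2 = 1609
1609 / 1609 = 1
3218 = 2 × 1609


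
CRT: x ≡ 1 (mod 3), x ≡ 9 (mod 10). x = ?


M = 3*10 = 30
M1 = M/3 = 10, M2 = M/10 = 3
M1^(-1) mod 3 = 1, M2^(-1) mod 10 = 7
x = 1*10*1 + 9*3*7 = 199
199 mod 30 = 19
Check: 19 mod 3 = 1 ✓, 19 mod 10 = 9 ✓

x ≡ 19 (mod 30)


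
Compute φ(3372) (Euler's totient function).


3372 = 2^2 × 3 × 281
Prime factors: 2, 3, 281
φ(3372) = 3372 × (1-1/2) × (1-1/3) × (1-1/281)
= 3372 × 1/2 × 2/3 × 280/281 = 1120

φ(3372) = 1120


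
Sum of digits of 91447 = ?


9 + 1 + 4 + 4 + 7 = 25


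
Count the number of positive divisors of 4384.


4384 = 2^5 × 137^1
d(4384) = (5+1) × (1+1) = 12

12 divisors


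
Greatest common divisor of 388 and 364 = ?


388 = 1 * 364 + 24
364 = 15 * 24 + 4
24 = 6 * 4 + 0
GCD = 4


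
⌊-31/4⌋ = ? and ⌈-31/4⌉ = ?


-31/4 = -7.7500
floor = -8
ceil = -7

floor = -8, ceil = -7


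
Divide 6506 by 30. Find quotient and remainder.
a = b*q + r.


6506 = 30 * 216 + 26
Check: 6480 + 26 = 6506

q = 216, r = 26


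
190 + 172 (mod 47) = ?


190 + 172 = 362
362 mod 47 = 33


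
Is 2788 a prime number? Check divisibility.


2788 / 2 = 1394 (exact division)
2788 is NOT prime.

No, 2788 is not prime


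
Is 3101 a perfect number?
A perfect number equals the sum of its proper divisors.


Proper divisors of 3101: 1, 7, 443
Sum = 1 + 7 + 443 = 451

No, 3101 is not perfect (451 ≠ 3101)


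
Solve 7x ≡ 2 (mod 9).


GCD(7, 9) = 1, unique solution
a^(-1) mod 9 = 4
x = 4 * 2 mod 9 = 8

x ≡ 8 (mod 9)


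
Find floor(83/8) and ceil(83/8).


83/8 = 10.3750
floor = 10
ceil = 11

floor = 10, ceil = 11


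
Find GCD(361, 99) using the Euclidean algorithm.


361 = 3 * 99 + 64
99 = 1 * 64 + 35
64 = 1 * 35 + 29
35 = 1 * 29 + 6
29 = 4 * 6 + 5
6 = 1 * 5 + 1
5 = 5 * 1 + 0
GCD = 1


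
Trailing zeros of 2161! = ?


floor(2161/5) = 432
floor(2161/25) = 86
floor(2161/125) = 17
floor(2161/625) = 3
Total = 538

538 trailing zeros


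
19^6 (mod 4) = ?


19^1 mod 4 = 3
19^2 mod 4 = 1
19^3 mod 4 = 3
19^4 mod 4 = 1
19^5 mod 4 = 3
19^6 mod 4 = 1


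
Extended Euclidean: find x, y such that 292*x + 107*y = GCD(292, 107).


Tabular extended Euclidean (each row: r = 292*s + 107*t):
r=292, s=1, t=0
r=107, s=0, t=1
q=2: r=78, s=1, t=-2   [292*(1) + 107*(-2) = 78]
q=1: r=29, s=-1, t=3   [292*(-1) + 107*(3) = 29]
q=2: r=20, s=3, t=-8   [292*(3) + 107*(-8) = 20]
q=1: r=9, s=-4, t=11   [292*(-4) + 107*(11) = 9]
q=2: r=2, s=11, t=-30   [292*(11) + 107*(-30) = 2]
q=4: r=1, s=-48, t=131   [292*(-48) + 107*(131) = 1]
q=2: r=0, s=107, t=-292   [292*(107) + 107*(-292) = 0]
GCD = 1; from the row with r=1: x=-48, y=131
Check: 292*(-48) + 107*(131) = -14016 + 14017 = 1

GCD = 1, x = -48, y = 131
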